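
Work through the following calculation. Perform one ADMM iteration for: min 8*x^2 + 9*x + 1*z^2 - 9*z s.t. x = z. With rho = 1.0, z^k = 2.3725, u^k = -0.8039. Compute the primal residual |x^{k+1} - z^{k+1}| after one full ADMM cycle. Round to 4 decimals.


ADMM iteration with rho = 1.0, z^k = 2.3725, u^k = -0.8039
Step 1: x-update.
Minimize 8*x^2 + 9*x + (1.0/2)*(x - 2.3725 - 0.8039)^2
FOC: (2*8 + 1.0)*x = -9 + 1.0*(2.3725 + 0.8039)
x^{k+1} = -0.3426
Step 2: z-update.
Minimize 1*z^2 - 9*z + (1.0/2)*(-0.3426 - z - 0.8039)^2
FOC: (2*1 + 1.0)*z = 9 + 1.0*(-0.3426 - 0.8039)
z^{k+1} = 2.6178
Step 3: u-update.
u^{k+1} = -0.8039 - 0.3426 - 2.6178 = -3.7643
Step 4: Primal residual = |-0.3426 - 2.6178| = 2.9604


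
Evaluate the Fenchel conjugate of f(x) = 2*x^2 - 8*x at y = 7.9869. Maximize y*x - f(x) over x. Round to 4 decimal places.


f*(y) = sup_x {y*x - a*x^2 - b*x} = sup_x {(y-b)*x - a*x^2}
FOC: (y - b) - 2a*x = 0 => x* = (y - b)/(2a)
x* = (7.9869 + 8)/(2*2) = 3.9967
f*(7.9869) = (y-b)^2/(4a) = (7.9869 + 8)^2/(4*2)
= 255.581/8 = 31.9476


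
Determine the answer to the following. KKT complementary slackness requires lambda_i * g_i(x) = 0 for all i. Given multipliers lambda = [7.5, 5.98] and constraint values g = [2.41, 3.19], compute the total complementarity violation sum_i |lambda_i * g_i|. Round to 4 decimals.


KKT complementary slackness check:
lambda_1 * g_1 = 7.5 * 2.41 = 18.075
lambda_2 * g_2 = 5.98 * 3.19 = 19.0762
Total violation = 18.075 + 19.0762 = 37.1512


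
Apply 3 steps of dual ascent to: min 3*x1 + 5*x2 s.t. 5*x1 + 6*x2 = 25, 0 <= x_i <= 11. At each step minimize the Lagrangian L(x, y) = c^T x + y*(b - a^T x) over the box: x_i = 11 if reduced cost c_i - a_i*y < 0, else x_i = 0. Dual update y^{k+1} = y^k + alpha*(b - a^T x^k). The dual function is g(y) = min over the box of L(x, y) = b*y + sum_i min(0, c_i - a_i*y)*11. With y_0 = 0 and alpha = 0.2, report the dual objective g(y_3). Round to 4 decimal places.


Dual ascent for LP: min 3*x1 + 5*x2, 5*x1 + 6*x2 = 25, 0 <= x_i <= 11
Step 1: y^k = 0.0, reduced costs: (3.0, 5.0)
  x^k = (0.0, 0.0), subgradient = b - a^T x = 25.0
  y^{k+1} = 0.0 + 0.2*25.0 = 5.0
Step 2: y^k = 5.0, reduced costs: (-22.0, -25.0)
  x^k = (11.0, 11.0), subgradient = b - a^T x = -96.0
  y^{k+1} = 5.0 + 0.2*-96.0 = -14.2
Step 3: y^k = -14.2, reduced costs: (74.0, 90.2)
  x^k = (0.0, 0.0), subgradient = b - a^T x = 25.0
  y^{k+1} = -14.2 + 0.2*25.0 = -9.2
Dual objective at y_3 = -9.2: reduced costs (49.0, 60.2), box minimizer x = (0.0, 0.0)
g(y_3) = b*y + (c1 - a1*y)*x1 + (c2 - a2*y)*x2 = 25*(-9.2) + 49.0*0.0 + 60.2*0.0 = -230.0 + 0.0 + 0.0 = -230.0


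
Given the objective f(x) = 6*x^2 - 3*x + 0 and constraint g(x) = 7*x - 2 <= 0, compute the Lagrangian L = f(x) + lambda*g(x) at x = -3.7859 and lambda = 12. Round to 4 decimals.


Step 1: Evaluate f(x).
f(-3.7859) = 6*(-3.7859)^2 - 3*(-3.7859) + 0 = 97.3559
Step 2: Evaluate g(x).
g(-3.7859) = 7*-3.7859 - 2 = -28.5013
Step 3: Compute Lagrangian.
L = 97.3559 + 12*-28.5013 = -244.6597


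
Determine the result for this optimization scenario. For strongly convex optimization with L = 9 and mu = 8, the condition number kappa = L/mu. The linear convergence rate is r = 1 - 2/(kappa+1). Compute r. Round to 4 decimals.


Step 1: Compute the condition number.
kappa = L/mu = 9/8 = 1.125
Step 2: Compute the convergence rate.
r = 1 - 2/(kappa + 1) = 1 - 2*mu/(L + mu) = (L - mu)/(L + mu) = 1/17 = 0.0588


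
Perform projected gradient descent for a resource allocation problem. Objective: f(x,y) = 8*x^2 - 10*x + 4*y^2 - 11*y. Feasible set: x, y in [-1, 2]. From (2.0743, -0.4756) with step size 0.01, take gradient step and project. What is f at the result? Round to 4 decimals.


Step 1: Compute gradient at (2.0743, -0.4756).
grad_x = 2*8*2.0743 - 10 = 23.1888
grad_y = 2*4*-0.4756 - 11 = -14.8048
Step 2: Gradient step.
x_raw = 2.0743 - 0.01*23.1888 = 1.8424
y_raw = -0.4756 - 0.01*-14.8048 = -0.3276
Step 3: Project onto [-1, 2].
x_proj = clip(1.8424) = 1.8424
y_proj = clip(-0.3276) = -0.3276
Step 4: Evaluate f.
f(1.8424, -0.3276) = 12.764


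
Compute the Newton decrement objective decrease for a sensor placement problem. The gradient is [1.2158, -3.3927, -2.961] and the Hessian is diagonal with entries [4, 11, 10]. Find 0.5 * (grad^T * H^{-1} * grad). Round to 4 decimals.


Step 1: H is diagonal, so H^(-1) * g = [0.304, -0.3084, -0.2961].
Step 2: g^T H^(-1) g = sum_i g_i^2 / H_ii
  = (1.2158)^2/4 + (-3.3927)^2/11 + (-2.961)^2/10
  = 0.3695 + 1.0464 + 0.8768 = 2.2927
Step 3: Objective decrease = 0.5 * g^T H^(-1) g = 1.1463


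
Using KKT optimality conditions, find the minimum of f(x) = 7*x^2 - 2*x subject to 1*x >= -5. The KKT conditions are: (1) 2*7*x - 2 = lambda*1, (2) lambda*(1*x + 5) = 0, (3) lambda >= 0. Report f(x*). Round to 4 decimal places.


Step 1: Try lambda = 0 (constraint inactive).
Stationarity: 2*7*x - 2 = 0
x* = 2/(2*7) = 1/7 = 0.1429 (rounded; the exact value 1/7 is used below)
Check constraint: 1*0.1429 = 0.1429 >= -5 -- satisfied.
Step 2: Compute optimal value.
f(x*) = 7*(1/7)^2 - 2*(1/7) = -0.1429


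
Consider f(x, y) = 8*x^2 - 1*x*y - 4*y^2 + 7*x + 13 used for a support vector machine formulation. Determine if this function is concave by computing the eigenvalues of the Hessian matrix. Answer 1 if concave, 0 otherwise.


The Hessian of f(x,y) = 8*x^2 - 1*x*y - 4*y^2 + 7*x + 13 is:
H = [[16, -1], [-1, -8]]
Trace = 16 - 8 = 8
Determinant = 16*-8 - (-1)^2 = -129
Discriminant = (8)^2 - 4*-129 = 580.0
Eigenvalues: lambda_1 = -8.0416, lambda_2 = 16.0416
The function is not concave.

0


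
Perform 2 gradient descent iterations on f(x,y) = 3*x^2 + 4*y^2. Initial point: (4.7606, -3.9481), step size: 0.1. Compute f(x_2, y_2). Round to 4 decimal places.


Gradient descent on f(x,y) = 3*x^2 + 4*y^2.
Starting point: (4.7606, -3.9481), alpha = 0.1
Step 1: grad_x = 2*3*4.7606 = 28.5636, grad_y = 2*4*-3.9481 = -31.5848
  x_1 = 4.7606 - 0.1*28.5636 = 1.9042
  y_1 = -3.9481 - 0.1*-31.5848 = -0.7896
Step 2: grad_x = 2*3*1.9042 = 11.4254, grad_y = 2*4*-0.7896 = -6.317
  x_2 = 1.9042 - 0.1*11.4254 = 0.7617
  y_2 = -0.7896 - 0.1*-6.317 = -0.1579
f(0.7617, -0.1579) = 3*0.7617^2 + 4*(-0.1579)^2 = 1.8403


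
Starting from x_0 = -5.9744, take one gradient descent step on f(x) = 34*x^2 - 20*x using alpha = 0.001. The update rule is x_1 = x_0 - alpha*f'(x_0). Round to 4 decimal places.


We compute the gradient at x_0 and apply the update.
f'(x) = 68*x - 20
f'(-5.9744) = 68*-5.9744 - 20 = -426.2592
x_1 = -5.9744 - 0.001*-426.2592 = -5.5481


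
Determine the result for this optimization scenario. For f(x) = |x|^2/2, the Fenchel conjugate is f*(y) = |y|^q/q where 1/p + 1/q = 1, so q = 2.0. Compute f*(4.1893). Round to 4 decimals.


The conjugate exponent q satisfies 1/p + 1/q = 1.
p = 2, so q = 2/(2 - 1) = 2.0
|y|^q = 4.1893^2.0 = 17.5502
f*(4.1893) = 17.5502 / 2.0 = 8.7751


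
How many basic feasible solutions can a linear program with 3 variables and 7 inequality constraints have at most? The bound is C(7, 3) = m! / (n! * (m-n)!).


Each vertex corresponds to some choice of n active constraints out of m, so the number of vertices is at most C(m, n) = m! / (n!(m-n)!).
m = 7, n = 3
Numerator: 7 * 6 * 5
Denominator: 3! = 6
C(7, 3) = 35


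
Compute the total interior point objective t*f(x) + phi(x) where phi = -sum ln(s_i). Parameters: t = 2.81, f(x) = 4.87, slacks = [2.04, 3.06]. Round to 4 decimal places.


Step 1: Compute log-barrier.
ln values: [0.7129, 1.1184]
phi = -(0.7129 + 1.1184) = -1.8314
Step 2: Compute augmented objective.
t*f(x) = 2.81*4.87 = 13.6847
Total = 13.6847 - 1.8314 = 11.8533


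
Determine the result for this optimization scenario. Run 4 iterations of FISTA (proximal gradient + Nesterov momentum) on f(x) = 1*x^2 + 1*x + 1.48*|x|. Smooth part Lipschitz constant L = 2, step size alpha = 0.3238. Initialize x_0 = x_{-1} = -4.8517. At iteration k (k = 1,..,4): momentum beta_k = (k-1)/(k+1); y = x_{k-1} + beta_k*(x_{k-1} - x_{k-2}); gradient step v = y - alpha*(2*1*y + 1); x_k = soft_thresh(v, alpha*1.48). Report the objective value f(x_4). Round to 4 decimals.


FISTA on f(x) = 1*x^2 + 1*x + 1.48*|x|
L = 2, alpha = 0.3238
Iteration 1: beta = 0.0, y = -4.8517 + 0.0*(-4.8517 + 4.8517) = -4.8517
  grad(y) = -8.7034, v = y - alpha*grad = -2.0335
  prox(v) = soft_thresh(-2.0335, 0.4792) = -1.5543
Iteration 2: beta = 0.3333, y = -1.5543 + 0.3333*(-1.5543 + 4.8517) = -0.4552
  grad(y) = 0.0896, v = y - alpha*grad = -0.4842
  prox(v) = soft_thresh(-0.4842, 0.4792) = -0.005
Iteration 3: beta = 0.5, y = -0.005 + 0.5*(-0.005 + 1.5543) = 0.7697
  grad(y) = 2.5394, v = y - alpha*grad = -0.0526
  prox(v) = soft_thresh(-0.0526, 0.4792) = 0.0
Iteration 4: beta = 0.6, y = 0.0 + 0.6*(0.0 + 0.005) = 0.003
  grad(y) = 1.006, v = y - alpha*grad = -0.3227
  prox(v) = soft_thresh(-0.3227, 0.4792) = 0.0
f(x_4) = 1*0.0^2 + 1*0.0 + 1.48*|0.0| = 0.0


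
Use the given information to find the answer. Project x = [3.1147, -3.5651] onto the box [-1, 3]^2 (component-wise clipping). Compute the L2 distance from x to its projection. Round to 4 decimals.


Project each component onto [-1, 3].
clip(3.1147) = 3.0, clip(-3.5651) = -1.0
Projection = [3.0, -1.0]
Squared diffs: [0.0132, 6.5797]
Distance = sqrt(6.5929) = 2.5677


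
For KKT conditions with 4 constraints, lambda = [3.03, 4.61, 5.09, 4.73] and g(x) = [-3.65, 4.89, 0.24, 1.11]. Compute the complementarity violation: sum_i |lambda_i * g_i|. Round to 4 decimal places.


KKT complementary slackness check:
lambda_1 * g_1 = 3.03 * -3.65 = -11.0595
lambda_2 * g_2 = 4.61 * 4.89 = 22.5429
lambda_3 * g_3 = 5.09 * 0.24 = 1.2216
lambda_4 * g_4 = 4.73 * 1.11 = 5.2503
Total violation = 11.0595 + 22.5429 + 1.2216 + 5.2503 = 40.0743


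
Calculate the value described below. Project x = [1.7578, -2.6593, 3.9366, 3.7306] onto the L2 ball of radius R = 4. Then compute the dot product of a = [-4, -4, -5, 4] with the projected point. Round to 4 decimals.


Step 1: Compute ||x|| (intermediates to 6 decimals).
||x|| = sqrt(1.7578^2 + (-2.6593)^2 + 3.9366^2 + 3.7306^2) = 6.290941
Step 2: Project.
Since ||x|| > R, scale = R/||x|| = 4/6.290941 = 0.635835, proj(x) = scale * x
proj(x) = [1.117671, -1.690876, 2.503028, 2.372046]
Step 3: Dot product.
a^T * proj(x) = -4*1.117671 - 4*(-1.690876) - 5*2.503028 + 4*2.372046 = -0.7341


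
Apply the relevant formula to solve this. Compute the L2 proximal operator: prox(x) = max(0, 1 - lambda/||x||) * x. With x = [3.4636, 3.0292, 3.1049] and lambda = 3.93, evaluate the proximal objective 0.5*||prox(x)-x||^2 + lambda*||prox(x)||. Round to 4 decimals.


Step 1: Compute ||x||.
||x|| = 5.5509
Step 2: Compute scaling factor.
scale = max(0, 1 - 3.93/5.5509) = 0.292
Step 3: prox(x) = [1.0114, 0.8846, 0.9067]
||prox(x)|| = 1.6209
Step 4: Proximal objective.
0.5*||prox-x||^2 = 7.7225
lambda*||prox|| = 6.3701
Total = 14.0928


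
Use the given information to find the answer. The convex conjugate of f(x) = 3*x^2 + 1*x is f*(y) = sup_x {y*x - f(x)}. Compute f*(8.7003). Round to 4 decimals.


f*(y) = sup_x {y*x - a*x^2 - b*x} = sup_x {(y-b)*x - a*x^2}
FOC: (y - b) - 2a*x = 0 => x* = (y - b)/(2a)
x* = (8.7003 - 1)/(2*3) = 1.2834
f*(8.7003) = (y-b)^2/(4a) = (8.7003 - 1)^2/(4*3)
= 59.2946/12 = 4.9412


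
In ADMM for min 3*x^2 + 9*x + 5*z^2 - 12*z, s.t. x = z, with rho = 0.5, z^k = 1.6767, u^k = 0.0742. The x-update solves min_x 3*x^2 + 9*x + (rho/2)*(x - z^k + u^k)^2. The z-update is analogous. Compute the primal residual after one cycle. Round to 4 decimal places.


ADMM iteration with rho = 0.5, z^k = 1.6767, u^k = 0.0742
Step 1: x-update.
Minimize 3*x^2 + 9*x + (0.5/2)*(x - 1.6767 + 0.0742)^2
FOC: (2*3 + 0.5)*x = -9 + 0.5*(1.6767 - 0.0742)
x^{k+1} = -1.2613
Step 2: z-update.
Minimize 5*z^2 - 12*z + (0.5/2)*(-1.2613 - z + 0.0742)^2
FOC: (2*5 + 0.5)*z = 12 + 0.5*(-1.2613 + 0.0742)
z^{k+1} = 1.0863
Step 3: u-update.
u^{k+1} = 0.0742 - 1.2613 - 1.0863 = -2.2735
Step 4: Primal residual = |-1.2613 - 1.0863| = 2.3477


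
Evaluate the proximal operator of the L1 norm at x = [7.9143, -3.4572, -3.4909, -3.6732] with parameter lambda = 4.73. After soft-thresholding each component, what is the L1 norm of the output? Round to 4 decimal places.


Soft-thresholding with lambda = 4.73:
prox(7.9143) = sign(7.9143)*max(|7.9143| - 4.73, 0) = 3.1843
prox(-3.4572) = sign(-3.4572)*max(|-3.4572| - 4.73, 0) = 0.0
prox(-3.4909) = sign(-3.4909)*max(|-3.4909| - 4.73, 0) = 0.0
prox(-3.6732) = sign(-3.6732)*max(|-3.6732| - 4.73, 0) = 0.0
prox(x) = [3.1843, 0.0, 0.0, 0.0]
||prox(x)||_1 = 3.1843 + 0.0 + 0.0 + 0.0 = 3.1843


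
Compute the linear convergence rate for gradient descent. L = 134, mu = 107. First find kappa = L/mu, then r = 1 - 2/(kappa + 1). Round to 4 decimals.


Step 1: Compute the condition number.
kappa = L/mu = 134/107 = 1.2523
Step 2: Compute the convergence rate.
r = 1 - 2/(kappa + 1) = 1 - 2*mu/(L + mu) = (L - mu)/(L + mu) = 27/241 = 0.112


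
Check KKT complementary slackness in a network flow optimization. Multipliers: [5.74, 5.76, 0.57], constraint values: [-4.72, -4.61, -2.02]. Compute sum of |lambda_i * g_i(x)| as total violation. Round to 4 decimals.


KKT complementary slackness check:
lambda_1 * g_1 = 5.74 * -4.72 = -27.0928
lambda_2 * g_2 = 5.76 * -4.61 = -26.5536
lambda_3 * g_3 = 0.57 * -2.02 = -1.1514
Total violation = 27.0928 + 26.5536 + 1.1514 = 54.7978


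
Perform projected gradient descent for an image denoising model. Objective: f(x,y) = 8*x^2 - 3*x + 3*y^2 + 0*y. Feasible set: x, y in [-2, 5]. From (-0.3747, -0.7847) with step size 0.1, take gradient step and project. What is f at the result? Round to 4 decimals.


Step 1: Compute gradient at (-0.3747, -0.7847).
grad_x = 2*8*-0.3747 - 3 = -8.9952
grad_y = 2*3*-0.7847 + 0 = -4.7082
Step 2: Gradient step.
x_raw = -0.3747 - 0.1*-8.9952 = 0.5248
y_raw = -0.7847 - 0.1*-4.7082 = -0.3139
Step 3: Project onto [-2, 5].
x_proj = clip(0.5248) = 0.5248
y_proj = clip(-0.3139) = -0.3139
Step 4: Evaluate f.
f(0.5248, -0.3139) = 0.9246


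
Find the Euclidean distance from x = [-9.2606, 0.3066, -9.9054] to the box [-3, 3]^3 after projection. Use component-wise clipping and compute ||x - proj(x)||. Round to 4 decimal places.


Project each component onto [-3, 3].
clip(-9.2606) = -3.0, clip(0.3066) = 0.3066, clip(-9.9054) = -3.0
Projection = [-3.0, 0.3066, -3.0]
Squared diffs: [39.1951, 0.0, 47.6845]
Distance = sqrt(86.8796) = 9.3209


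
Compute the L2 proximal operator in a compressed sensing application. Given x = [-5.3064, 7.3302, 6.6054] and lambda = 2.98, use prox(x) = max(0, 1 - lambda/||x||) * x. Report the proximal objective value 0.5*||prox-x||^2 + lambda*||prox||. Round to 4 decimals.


Step 1: Compute ||x||.
||x|| = 11.2036
Step 2: Compute scaling factor.
scale = max(0, 1 - 2.98/11.2036) = 0.734
Step 3: prox(x) = [-3.895, 5.3805, 4.8485]
||prox(x)|| = 8.2236
Step 4: Proximal objective.
0.5*||prox-x||^2 = 4.4402
lambda*||prox|| = 24.5063
Total = 28.9466


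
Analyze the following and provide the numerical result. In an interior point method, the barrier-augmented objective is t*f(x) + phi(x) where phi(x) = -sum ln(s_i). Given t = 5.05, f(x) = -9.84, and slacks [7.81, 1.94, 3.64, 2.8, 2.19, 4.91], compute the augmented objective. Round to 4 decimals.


Step 1: Compute log-barrier.
ln values: [2.0554, 0.6627, 1.292, 1.0296, 0.7839, 1.5913]
phi = -(2.0554 + 0.6627 + 1.292 + 1.0296 + 0.7839 + 1.5913) = -7.4149
Step 2: Compute augmented objective.
t*f(x) = 5.05*-9.84 = -49.692
Total = -49.692 - 7.4149 = -57.1069


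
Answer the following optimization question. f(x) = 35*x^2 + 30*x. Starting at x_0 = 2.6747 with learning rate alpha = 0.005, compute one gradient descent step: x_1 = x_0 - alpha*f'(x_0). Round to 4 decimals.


We compute the gradient at x_0 and apply the update.
f'(x) = 70*x + 30
f'(2.6747) = 70*2.6747 + 30 = 217.229
x_1 = 2.6747 - 0.005*217.229 = 1.5886


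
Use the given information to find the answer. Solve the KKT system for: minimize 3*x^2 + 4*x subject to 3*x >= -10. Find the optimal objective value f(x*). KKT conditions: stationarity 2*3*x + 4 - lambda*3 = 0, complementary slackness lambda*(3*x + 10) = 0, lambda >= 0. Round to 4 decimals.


Step 1: Try lambda = 0 (constraint inactive).
Stationarity: 2*3*x + 4 = 0
x* = -4/(2*3) = -2/3 = -0.6667 (rounded; the exact value -2/3 is used below)
Check constraint: 3*-0.6667 = -2.0001 >= -10 -- satisfied.
Step 2: Compute optimal value.
f(x*) = 3*(-2/3)^2 + 4*(-2/3) = -1.3333


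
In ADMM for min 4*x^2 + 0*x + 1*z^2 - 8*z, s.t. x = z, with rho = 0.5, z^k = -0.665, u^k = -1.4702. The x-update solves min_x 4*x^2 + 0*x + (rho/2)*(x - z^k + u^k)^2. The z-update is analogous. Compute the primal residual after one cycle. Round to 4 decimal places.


ADMM iteration with rho = 0.5, z^k = -0.665, u^k = -1.4702
Step 1: x-update.
Minimize 4*x^2 + 0*x + (0.5/2)*(x + 0.665 - 1.4702)^2
FOC: (2*4 + 0.5)*x = 0 + 0.5*(-0.665 + 1.4702)
x^{k+1} = 0.0474
Step 2: z-update.
Minimize 1*z^2 - 8*z + (0.5/2)*(0.0474 - z - 1.4702)^2
FOC: (2*1 + 0.5)*z = 8 + 0.5*(0.0474 - 1.4702)
z^{k+1} = 2.9154
Step 3: u-update.
u^{k+1} = -1.4702 + 0.0474 - 2.9154 = -4.3383
Step 4: Primal residual = |0.0474 - 2.9154| = 2.8681


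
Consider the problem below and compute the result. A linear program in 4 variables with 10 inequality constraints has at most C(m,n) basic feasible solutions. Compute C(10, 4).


Each vertex corresponds to some choice of n active constraints out of m, so the number of vertices is at most C(m, n) = m! / (n!(m-n)!).
m = 10, n = 4
Numerator: 10 * 9 * 8 * 7
Denominator: 4! = 24
C(10, 4) = 210


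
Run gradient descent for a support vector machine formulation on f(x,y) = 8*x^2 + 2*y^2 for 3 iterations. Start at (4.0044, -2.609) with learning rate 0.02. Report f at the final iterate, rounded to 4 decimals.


Gradient descent on f(x,y) = 8*x^2 + 2*y^2.
Starting point: (4.0044, -2.609), alpha = 0.02
Step 1: grad_x = 2*8*4.0044 = 64.0704, grad_y = 2*2*-2.609 = -10.436
  x_1 = 4.0044 - 0.02*64.0704 = 2.723
  y_1 = -2.609 - 0.02*-10.436 = -2.4003
Step 2: grad_x = 2*8*2.723 = 43.5679, grad_y = 2*2*-2.4003 = -9.6011
  x_2 = 2.723 - 0.02*43.5679 = 1.8516
  y_2 = -2.4003 - 0.02*-9.6011 = -2.2083
Step 3: grad_x = 2*8*1.8516 = 29.6262, grad_y = 2*2*-2.2083 = -8.833
  x_3 = 1.8516 - 0.02*29.6262 = 1.2591
  y_3 = -2.2083 - 0.02*-8.833 = -2.0316
f(1.2591, -2.0316) = 8*1.2591^2 + 2*(-2.0316)^2 = 20.9377


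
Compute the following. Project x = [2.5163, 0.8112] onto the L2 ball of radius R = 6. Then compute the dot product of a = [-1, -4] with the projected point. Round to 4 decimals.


Step 1: Compute ||x|| (intermediates to 6 decimals).
||x|| = sqrt(2.5163^2 + 0.8112^2) = 2.643825
Step 2: Project.
Since ||x|| <= R, proj = x (no scaling needed).
proj(x) = [2.5163, 0.8112]
Step 3: Dot product.
a^T * proj(x) = -1*2.5163 - 4*0.8112 = -5.7611


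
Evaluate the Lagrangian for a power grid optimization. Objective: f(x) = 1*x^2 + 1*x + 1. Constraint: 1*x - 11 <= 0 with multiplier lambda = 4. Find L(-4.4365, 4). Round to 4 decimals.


Step 1: Evaluate f(x).
f(-4.4365) = 1*(-4.4365)^2 + 1*(-4.4365) + 1 = 16.246
Step 2: Evaluate g(x).
g(-4.4365) = 1*-4.4365 - 11 = -15.4365
Step 3: Compute Lagrangian.
L = 16.246 + 4*-15.4365 = -45.5


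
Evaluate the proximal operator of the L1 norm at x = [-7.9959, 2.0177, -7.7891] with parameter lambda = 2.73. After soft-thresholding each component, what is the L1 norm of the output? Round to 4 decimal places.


Soft-thresholding with lambda = 2.73:
prox(-7.9959) = sign(-7.9959)*max(|-7.9959| - 2.73, 0) = -5.2659
prox(2.0177) = sign(2.0177)*max(|2.0177| - 2.73, 0) = 0.0
prox(-7.7891) = sign(-7.7891)*max(|-7.7891| - 2.73, 0) = -5.0591
prox(x) = [-5.2659, 0.0, -5.0591]
||prox(x)||_1 = 5.2659 + 0.0 + 5.0591 = 10.325


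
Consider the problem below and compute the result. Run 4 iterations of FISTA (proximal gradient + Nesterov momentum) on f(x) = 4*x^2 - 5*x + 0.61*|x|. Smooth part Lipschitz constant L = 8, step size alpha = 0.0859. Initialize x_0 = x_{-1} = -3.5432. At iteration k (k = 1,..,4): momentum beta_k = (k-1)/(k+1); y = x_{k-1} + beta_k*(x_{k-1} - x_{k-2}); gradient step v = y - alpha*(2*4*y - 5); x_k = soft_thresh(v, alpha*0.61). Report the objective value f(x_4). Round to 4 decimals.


FISTA on f(x) = 4*x^2 - 5*x + 0.61*|x|
L = 8, alpha = 0.0859
Iteration 1: beta = 0.0, y = -3.5432 + 0.0*(-3.5432 + 3.5432) = -3.5432
  grad(y) = -33.3456, v = y - alpha*grad = -0.6788
  prox(v) = soft_thresh(-0.6788, 0.0524) = -0.6264
Iteration 2: beta = 0.3333, y = -0.6264 + 0.3333*(-0.6264 + 3.5432) = 0.3458
  grad(y) = -2.2332, v = y - alpha*grad = 0.5377
  prox(v) = soft_thresh(0.5377, 0.0524) = 0.4853
Iteration 3: beta = 0.5, y = 0.4853 + 0.5*(0.4853 + 0.6264) = 1.0411
  grad(y) = 3.329, v = y - alpha*grad = 0.7552
  prox(v) = soft_thresh(0.7552, 0.0524) = 0.7028
Iteration 4: beta = 0.6, y = 0.7028 + 0.6*(0.7028 - 0.4853) = 0.8333
  grad(y) = 1.6661, v = y - alpha*grad = 0.6901
  prox(v) = soft_thresh(0.6901, 0.0524) = 0.6377
f(x_4) = 4*0.6377^2 - 5*0.6377 + 0.61*|0.6377| = -1.1728


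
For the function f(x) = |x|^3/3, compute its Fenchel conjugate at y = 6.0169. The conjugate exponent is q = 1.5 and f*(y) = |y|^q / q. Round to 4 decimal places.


The conjugate exponent q satisfies 1/p + 1/q = 1.
p = 3, so q = 3/(3 - 1) = 1.5
|y|^q = 6.0169^1.5 = 14.7591
f*(6.0169) = 14.7591 / 1.5 = 9.8394


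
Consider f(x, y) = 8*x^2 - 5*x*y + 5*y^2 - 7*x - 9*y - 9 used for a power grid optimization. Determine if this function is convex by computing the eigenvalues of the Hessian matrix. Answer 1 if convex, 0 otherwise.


The Hessian of f(x,y) = 8*x^2 - 5*x*y + 5*y^2 - 7*x - 9*y - 9 is:
H = [[16, -5], [-5, 10]]
Trace = 16 + 10 = 26
Determinant = 16*10 - (-5)^2 = 135
Discriminant = (26)^2 - 4*135 = 136.0
Eigenvalues: lambda_1 = 7.169, lambda_2 = 18.831
The function is convex.

1


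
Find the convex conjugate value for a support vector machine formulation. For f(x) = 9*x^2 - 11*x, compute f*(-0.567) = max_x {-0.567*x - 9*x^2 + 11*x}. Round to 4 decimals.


f*(y) = sup_x {y*x - a*x^2 - b*x} = sup_x {(y-b)*x - a*x^2}
FOC: (y - b) - 2a*x = 0 => x* = (y - b)/(2a)
x* = (-0.567 + 11)/(2*9) = 0.5796
f*(-0.567) = (y-b)^2/(4a) = (-0.567 + 11)^2/(4*9)
= 108.8475/36 = 3.0235


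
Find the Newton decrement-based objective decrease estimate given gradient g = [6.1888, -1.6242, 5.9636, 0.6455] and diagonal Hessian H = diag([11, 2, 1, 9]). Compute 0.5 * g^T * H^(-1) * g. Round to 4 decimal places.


Step 1: H is diagonal, so H^(-1) * g = [0.5626, -0.8121, 5.9636, 0.0717].
Step 2: g^T H^(-1) g = sum_i g_i^2 / H_ii
  = (6.1888)^2/11 + (-1.6242)^2/2 + (5.9636)^2/1 + (0.6455)^2/9
  = 3.4819 + 1.319 + 35.5645 + 0.0463 = 40.4118
Step 3: Objective decrease = 0.5 * g^T H^(-1) g = 20.2059


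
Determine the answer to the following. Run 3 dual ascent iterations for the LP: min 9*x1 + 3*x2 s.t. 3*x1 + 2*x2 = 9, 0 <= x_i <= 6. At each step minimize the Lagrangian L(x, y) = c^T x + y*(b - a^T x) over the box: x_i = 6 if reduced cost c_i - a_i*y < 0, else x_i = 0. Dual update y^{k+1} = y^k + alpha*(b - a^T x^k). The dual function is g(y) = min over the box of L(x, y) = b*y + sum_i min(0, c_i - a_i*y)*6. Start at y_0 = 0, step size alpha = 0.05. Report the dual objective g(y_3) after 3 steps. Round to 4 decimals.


Dual ascent for LP: min 9*x1 + 3*x2, 3*x1 + 2*x2 = 9, 0 <= x_i <= 6
Step 1: y^k = 0.0, reduced costs: (9.0, 3.0)
  x^k = (0.0, 0.0), subgradient = b - a^T x = 9.0
  y^{k+1} = 0.0 + 0.05*9.0 = 0.45
Step 2: y^k = 0.45, reduced costs: (7.65, 2.1)
  x^k = (0.0, 0.0), subgradient = b - a^T x = 9.0
  y^{k+1} = 0.45 + 0.05*9.0 = 0.9
Step 3: y^k = 0.9, reduced costs: (6.3, 1.2)
  x^k = (0.0, 0.0), subgradient = b - a^T x = 9.0
  y^{k+1} = 0.9 + 0.05*9.0 = 1.35
Dual objective at y_3 = 1.35: reduced costs (4.95, 0.3), box minimizer x = (0.0, 0.0)
g(y_3) = b*y + (c1 - a1*y)*x1 + (c2 - a2*y)*x2 = 9*1.35 + 4.95*0.0 + 0.3*0.0 = 12.15 + 0.0 + 0.0 = 12.15


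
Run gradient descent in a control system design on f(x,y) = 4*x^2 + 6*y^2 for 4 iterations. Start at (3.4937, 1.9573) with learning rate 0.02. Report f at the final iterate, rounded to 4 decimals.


Gradient descent on f(x,y) = 4*x^2 + 6*y^2.
Starting point: (3.4937, 1.9573), alpha = 0.02
Step 1: grad_x = 2*4*3.4937 = 27.9496, grad_y = 2*6*1.9573 = 23.4876
  x_1 = 3.4937 - 0.02*27.9496 = 2.9347
  y_1 = 1.9573 - 0.02*23.4876 = 1.4875
Step 2: grad_x = 2*4*2.9347 = 23.4777, grad_y = 2*6*1.4875 = 17.8506
  x_2 = 2.9347 - 0.02*23.4777 = 2.4652
  y_2 = 1.4875 - 0.02*17.8506 = 1.1305
Step 3: grad_x = 2*4*2.4652 = 19.7212, grad_y = 2*6*1.1305 = 13.5664
  x_3 = 2.4652 - 0.02*19.7212 = 2.0707
  y_3 = 1.1305 - 0.02*13.5664 = 0.8592
Step 4: grad_x = 2*4*2.0707 = 16.5658, grad_y = 2*6*0.8592 = 10.3105
  x_4 = 2.0707 - 0.02*16.5658 = 1.7394
  y_4 = 0.8592 - 0.02*10.3105 = 0.653
f(1.7394, 0.653) = 4*1.7394^2 + 6*0.653^2 = 14.6607


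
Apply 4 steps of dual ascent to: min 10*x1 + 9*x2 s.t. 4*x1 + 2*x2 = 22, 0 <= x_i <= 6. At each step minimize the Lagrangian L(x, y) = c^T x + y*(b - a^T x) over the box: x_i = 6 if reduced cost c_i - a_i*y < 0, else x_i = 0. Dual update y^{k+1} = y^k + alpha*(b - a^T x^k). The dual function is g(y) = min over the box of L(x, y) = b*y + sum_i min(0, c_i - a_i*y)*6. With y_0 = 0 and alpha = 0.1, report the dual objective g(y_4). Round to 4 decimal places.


Dual ascent for LP: min 10*x1 + 9*x2, 4*x1 + 2*x2 = 22, 0 <= x_i <= 6
Step 1: y^k = 0.0, reduced costs: (10.0, 9.0)
  x^k = (0.0, 0.0), subgradient = b - a^T x = 22.0
  y^{k+1} = 0.0 + 0.1*22.0 = 2.2
Step 2: y^k = 2.2, reduced costs: (1.2, 4.6)
  x^k = (0.0, 0.0), subgradient = b - a^T x = 22.0
  y^{k+1} = 2.2 + 0.1*22.0 = 4.4
Step 3: y^k = 4.4, reduced costs: (-7.6, 0.2)
  x^k = (6.0, 0.0), subgradient = b - a^T x = -2.0
  y^{k+1} = 4.4 + 0.1*-2.0 = 4.2
Step 4: y^k = 4.2, reduced costs: (-6.8, 0.6)
  x^k = (6.0, 0.0), subgradient = b - a^T x = -2.0
  y^{k+1} = 4.2 + 0.1*-2.0 = 4.0
Dual objective at y_4 = 4.0: reduced costs (-6.0, 1.0), box minimizer x = (6.0, 0.0)
g(y_4) = b*y + (c1 - a1*y)*x1 + (c2 - a2*y)*x2 = 22*4.0 + (-6.0)*6.0 + 1.0*0.0 = 88.0 - 36.0 + 0.0 = 52.0


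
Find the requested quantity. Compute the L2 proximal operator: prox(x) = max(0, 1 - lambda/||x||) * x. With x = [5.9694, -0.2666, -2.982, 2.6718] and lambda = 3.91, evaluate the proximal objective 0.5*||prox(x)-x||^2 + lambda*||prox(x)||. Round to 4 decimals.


Step 1: Compute ||x||.
||x|| = 7.1927
Step 2: Compute scaling factor.
scale = max(0, 1 - 3.91/7.1927) = 0.4564
Step 3: prox(x) = [2.7244, -0.1217, -1.361, 1.2194]
||prox(x)|| = 3.2827
Step 4: Proximal objective.
0.5*||prox-x||^2 = 7.6441
lambda*||prox|| = 12.8354
Total = 20.4796


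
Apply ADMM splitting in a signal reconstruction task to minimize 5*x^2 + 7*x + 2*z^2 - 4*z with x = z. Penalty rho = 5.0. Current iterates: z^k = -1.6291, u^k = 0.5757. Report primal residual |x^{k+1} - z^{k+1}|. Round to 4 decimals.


ADMM iteration with rho = 5.0, z^k = -1.6291, u^k = 0.5757
Step 1: x-update.
Minimize 5*x^2 + 7*x + (5.0/2)*(x + 1.6291 + 0.5757)^2
FOC: (2*5 + 5.0)*x = -7 + 5.0*(-1.6291 - 0.5757)
x^{k+1} = -1.2016
Step 2: z-update.
Minimize 2*z^2 - 4*z + (5.0/2)*(-1.2016 - z + 0.5757)^2
FOC: (2*2 + 5.0)*z = 4 + 5.0*(-1.2016 + 0.5757)
z^{k+1} = 0.0967
Step 3: u-update.
u^{k+1} = 0.5757 - 1.2016 - 0.0967 = -0.7226
Step 4: Primal residual = |-1.2016 - 0.0967| = 1.2983


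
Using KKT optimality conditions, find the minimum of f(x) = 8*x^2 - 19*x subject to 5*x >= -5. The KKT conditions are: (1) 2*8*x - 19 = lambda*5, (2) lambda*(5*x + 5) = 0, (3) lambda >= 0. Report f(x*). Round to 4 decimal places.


Step 1: Try lambda = 0 (constraint inactive).
Stationarity: 2*8*x - 19 = 0
x* = 19/(2*8) = 1.1875
Check constraint: 5*1.1875 = 5.9375 >= -5 -- satisfied.
Step 2: Compute optimal value.
f(x*) = 8*1.1875^2 - 19*1.1875 = -11.2813


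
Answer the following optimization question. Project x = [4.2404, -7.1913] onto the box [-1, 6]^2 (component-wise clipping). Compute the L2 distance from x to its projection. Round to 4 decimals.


Project each component onto [-1, 6].
clip(4.2404) = 4.2404, clip(-7.1913) = -1.0
Projection = [4.2404, -1.0]
Squared diffs: [0.0, 38.3322]
Distance = sqrt(38.3322) = 6.1913


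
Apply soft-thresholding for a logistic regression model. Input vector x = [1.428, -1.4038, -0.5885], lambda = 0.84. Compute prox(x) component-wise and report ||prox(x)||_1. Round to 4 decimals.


Soft-thresholding with lambda = 0.84:
prox(1.428) = sign(1.428)*max(|1.428| - 0.84, 0) = 0.588
prox(-1.4038) = sign(-1.4038)*max(|-1.4038| - 0.84, 0) = -0.5638
prox(-0.5885) = sign(-0.5885)*max(|-0.5885| - 0.84, 0) = 0.0
prox(x) = [0.588, -0.5638, 0.0]
||prox(x)||_1 = 0.588 + 0.5638 + 0.0 = 1.1518


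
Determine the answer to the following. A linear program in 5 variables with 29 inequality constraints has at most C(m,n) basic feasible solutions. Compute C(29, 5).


Each vertex corresponds to some choice of n active constraints out of m, so the number of vertices is at most C(m, n) = m! / (n!(m-n)!).
m = 29, n = 5
Numerator: 29 * 28 * 27 * 26 * 25
Denominator: 5! = 120
C(29, 5) = 118755


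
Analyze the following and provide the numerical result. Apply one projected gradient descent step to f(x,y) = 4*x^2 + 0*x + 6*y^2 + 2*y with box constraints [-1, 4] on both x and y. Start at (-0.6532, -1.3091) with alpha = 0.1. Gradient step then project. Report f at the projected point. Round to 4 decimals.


Step 1: Compute gradient at (-0.6532, -1.3091).
grad_x = 2*4*-0.6532 + 0 = -5.2256
grad_y = 2*6*-1.3091 + 2 = -13.7092
Step 2: Gradient step.
x_raw = -0.6532 - 0.1*-5.2256 = -0.1306
y_raw = -1.3091 - 0.1*-13.7092 = 0.0618
Step 3: Project onto [-1, 4].
x_proj = clip(-0.1306) = -0.1306
y_proj = clip(0.0618) = 0.0618
Step 4: Evaluate f.
f(-0.1306, 0.0618) = 0.2148


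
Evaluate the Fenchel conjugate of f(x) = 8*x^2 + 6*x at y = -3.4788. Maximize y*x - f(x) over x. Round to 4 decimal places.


f*(y) = sup_x {y*x - a*x^2 - b*x} = sup_x {(y-b)*x - a*x^2}
FOC: (y - b) - 2a*x = 0 => x* = (y - b)/(2a)
x* = (-3.4788 - 6)/(2*8) = -0.5924
f*(-3.4788) = (y-b)^2/(4a) = (-3.4788 - 6)^2/(4*8)
= 89.8476/32 = 2.8077


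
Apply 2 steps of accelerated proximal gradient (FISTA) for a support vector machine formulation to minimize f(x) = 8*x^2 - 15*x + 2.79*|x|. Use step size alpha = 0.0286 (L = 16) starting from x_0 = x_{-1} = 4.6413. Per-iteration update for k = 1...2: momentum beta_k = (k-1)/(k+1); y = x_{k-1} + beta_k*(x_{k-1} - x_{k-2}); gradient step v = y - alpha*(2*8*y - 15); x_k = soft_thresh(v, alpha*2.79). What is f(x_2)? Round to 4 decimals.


FISTA on f(x) = 8*x^2 - 15*x + 2.79*|x|
L = 16, alpha = 0.0286
Iteration 1: beta = 0.0, y = 4.6413 + 0.0*(4.6413 - 4.6413) = 4.6413
  grad(y) = 59.2608, v = y - alpha*grad = 2.9464
  prox(v) = soft_thresh(2.9464, 0.0798) = 2.8666
Iteration 2: beta = 0.3333, y = 2.8666 + 0.3333*(2.8666 - 4.6413) = 2.2751
  grad(y) = 21.4015, v = y - alpha*grad = 1.663
  prox(v) = soft_thresh(1.663, 0.0798) = 1.5832
f(x_2) = 8*1.5832^2 - 15*1.5832 + 2.79*|1.5832| = 0.7215


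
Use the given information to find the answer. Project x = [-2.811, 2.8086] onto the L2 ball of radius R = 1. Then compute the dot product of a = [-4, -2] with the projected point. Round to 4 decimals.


Step 1: Compute ||x|| (intermediates to 6 decimals).
||x|| = sqrt((-2.811)^2 + 2.8086^2) = 3.973658
Step 2: Project.
Since ||x|| > R, scale = R/||x|| = 1/3.973658 = 0.251657, proj(x) = scale * x
proj(x) = [-0.707408, 0.706804]
Step 3: Dot product.
a^T * proj(x) = -4*(-0.707408) - 2*0.706804 = 1.416


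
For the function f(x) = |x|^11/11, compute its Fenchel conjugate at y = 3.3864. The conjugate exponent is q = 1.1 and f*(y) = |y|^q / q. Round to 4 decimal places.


The conjugate exponent q satisfies 1/p + 1/q = 1.
p = 11, so q = 11/(11 - 1) = 1.1
|y|^q = 3.3864^1.1 = 3.8257
f*(3.3864) = 3.8257 / 1.1 = 3.4779


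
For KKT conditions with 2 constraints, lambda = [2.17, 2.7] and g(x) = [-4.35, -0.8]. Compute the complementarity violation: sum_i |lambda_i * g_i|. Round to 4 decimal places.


KKT complementary slackness check:
lambda_1 * g_1 = 2.17 * -4.35 = -9.4395
lambda_2 * g_2 = 2.7 * -0.8 = -2.16
Total violation = 9.4395 + 2.16 = 11.5995


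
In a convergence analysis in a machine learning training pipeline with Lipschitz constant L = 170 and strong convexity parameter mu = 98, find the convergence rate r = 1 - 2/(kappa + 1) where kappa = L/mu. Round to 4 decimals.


Step 1: Compute the condition number.
kappa = L/mu = 170/98 = 1.7347
Step 2: Compute the convergence rate.
r = 1 - 2/(kappa + 1) = 1 - 2*mu/(L + mu) = (L - mu)/(L + mu) = 72/268 = 0.2687


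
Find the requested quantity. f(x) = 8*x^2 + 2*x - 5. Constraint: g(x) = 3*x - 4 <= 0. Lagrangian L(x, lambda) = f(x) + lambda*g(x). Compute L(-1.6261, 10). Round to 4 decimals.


Step 1: Evaluate f(x).
f(-1.6261) = 8*(-1.6261)^2 + 2*(-1.6261) - 5 = 12.9014
Step 2: Evaluate g(x).
g(-1.6261) = 3*-1.6261 - 4 = -8.8783
Step 3: Compute Lagrangian.
L = 12.9014 + 10*-8.8783 = -75.8816


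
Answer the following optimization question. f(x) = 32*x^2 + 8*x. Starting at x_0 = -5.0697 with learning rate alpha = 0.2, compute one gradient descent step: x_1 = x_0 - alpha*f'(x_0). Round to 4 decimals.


We compute the gradient at x_0 and apply the update.
f'(x) = 64*x + 8
f'(-5.0697) = 64*-5.0697 + 8 = -316.4608
x_1 = -5.0697 - 0.2*-316.4608 = 58.2225


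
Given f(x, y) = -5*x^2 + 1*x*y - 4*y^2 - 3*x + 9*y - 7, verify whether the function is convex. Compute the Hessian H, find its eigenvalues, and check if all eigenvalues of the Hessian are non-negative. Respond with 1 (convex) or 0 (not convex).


The Hessian of f(x,y) = -5*x^2 + 1*x*y - 4*y^2 - 3*x + 9*y - 7 is:
H = [[-10, 1], [1, -8]]
Trace = -10 - 8 = -18
Determinant = -10*-8 - (1)^2 = 79
Discriminant = (-18)^2 - 4*79 = 8.0
Eigenvalues: lambda_1 = -10.4142, lambda_2 = -7.5858
The function is not convex.

0


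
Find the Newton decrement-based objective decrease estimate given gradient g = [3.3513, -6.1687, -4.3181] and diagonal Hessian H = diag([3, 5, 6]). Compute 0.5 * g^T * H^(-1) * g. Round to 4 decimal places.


Step 1: H is diagonal, so H^(-1) * g = [1.1171, -1.2337, -0.7197].
Step 2: g^T H^(-1) g = sum_i g_i^2 / H_ii
  = (3.3513)^2/3 + (-6.1687)^2/5 + (-4.3181)^2/6
  = 3.7437 + 7.6106 + 3.1077 = 14.462
Step 3: Objective decrease = 0.5 * g^T H^(-1) g = 7.231


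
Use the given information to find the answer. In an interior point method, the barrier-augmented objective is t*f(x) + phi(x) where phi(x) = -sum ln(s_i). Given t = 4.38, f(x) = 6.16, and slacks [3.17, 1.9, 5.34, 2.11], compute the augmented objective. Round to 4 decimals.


Step 1: Compute log-barrier.
ln values: [1.1537, 0.6419, 1.6752, 0.7467]
phi = -(1.1537 + 0.6419 + 1.6752 + 0.7467) = -4.2175
Step 2: Compute augmented objective.
t*f(x) = 4.38*6.16 = 26.9808
Total = 26.9808 - 4.2175 = 22.7633


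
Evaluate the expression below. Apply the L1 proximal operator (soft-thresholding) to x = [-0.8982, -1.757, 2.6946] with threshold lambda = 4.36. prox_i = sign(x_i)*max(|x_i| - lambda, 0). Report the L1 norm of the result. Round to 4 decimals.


Soft-thresholding with lambda = 4.36:
prox(-0.8982) = sign(-0.8982)*max(|-0.8982| - 4.36, 0) = 0.0
prox(-1.757) = sign(-1.757)*max(|-1.757| - 4.36, 0) = 0.0
prox(2.6946) = sign(2.6946)*max(|2.6946| - 4.36, 0) = 0.0
prox(x) = [0.0, 0.0, 0.0]
||prox(x)||_1 = 0.0 + 0.0 + 0.0 = 0.0


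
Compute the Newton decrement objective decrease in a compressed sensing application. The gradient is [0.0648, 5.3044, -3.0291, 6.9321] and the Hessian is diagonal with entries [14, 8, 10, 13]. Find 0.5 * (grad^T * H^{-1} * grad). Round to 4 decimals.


Step 1: H is diagonal, so H^(-1) * g = [0.0046, 0.6631, -0.3029, 0.5332].
Step 2: g^T H^(-1) g = sum_i g_i^2 / H_ii
  = (0.0648)^2/14 + (5.3044)^2/8 + (-3.0291)^2/10 + (6.9321)^2/13
  = 0.0003 + 3.5171 + 0.9175 + 3.6965 = 8.1314
Step 3: Objective decrease = 0.5 * g^T H^(-1) g = 4.0657


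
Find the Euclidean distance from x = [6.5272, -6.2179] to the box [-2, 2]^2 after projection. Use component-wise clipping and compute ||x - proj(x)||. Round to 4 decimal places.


Project each component onto [-2, 2].
clip(6.5272) = 2.0, clip(-6.2179) = -2.0
Projection = [2.0, -2.0]
Squared diffs: [20.4955, 17.7907]
Distance = sqrt(38.2862) = 6.1876


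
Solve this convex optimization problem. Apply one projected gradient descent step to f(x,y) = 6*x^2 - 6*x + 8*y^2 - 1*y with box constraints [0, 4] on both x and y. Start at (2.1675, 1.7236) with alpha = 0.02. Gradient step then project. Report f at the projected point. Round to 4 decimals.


Step 1: Compute gradient at (2.1675, 1.7236).
grad_x = 2*6*2.1675 - 6 = 20.01
grad_y = 2*8*1.7236 - 1 = 26.5776
Step 2: Gradient step.
x_raw = 2.1675 - 0.02*20.01 = 1.7673
y_raw = 1.7236 - 0.02*26.5776 = 1.192
Step 3: Project onto [0, 4].
x_proj = clip(1.7673) = 1.7673
y_proj = clip(1.192) = 1.192
Step 4: Evaluate f.
f(1.7673, 1.192) = 18.3121


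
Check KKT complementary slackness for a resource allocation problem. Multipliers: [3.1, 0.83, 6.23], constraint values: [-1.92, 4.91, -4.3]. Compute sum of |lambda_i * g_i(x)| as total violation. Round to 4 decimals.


KKT complementary slackness check:
lambda_1 * g_1 = 3.1 * -1.92 = -5.952
lambda_2 * g_2 = 0.83 * 4.91 = 4.0753
lambda_3 * g_3 = 6.23 * -4.3 = -26.789
Total violation = 5.952 + 4.0753 + 26.789 = 36.8163


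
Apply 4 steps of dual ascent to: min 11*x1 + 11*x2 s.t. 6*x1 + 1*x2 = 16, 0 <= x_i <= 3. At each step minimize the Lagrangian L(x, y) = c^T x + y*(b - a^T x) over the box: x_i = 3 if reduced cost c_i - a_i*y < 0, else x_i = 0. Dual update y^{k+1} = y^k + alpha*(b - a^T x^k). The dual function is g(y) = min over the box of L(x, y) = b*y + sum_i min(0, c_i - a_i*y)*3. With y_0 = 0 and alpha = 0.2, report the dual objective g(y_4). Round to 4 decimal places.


Dual ascent for LP: min 11*x1 + 11*x2, 6*x1 + 1*x2 = 16, 0 <= x_i <= 3
Step 1: y^k = 0.0, reduced costs: (11.0, 11.0)
  x^k = (0.0, 0.0), subgradient = b - a^T x = 16.0
  y^{k+1} = 0.0 + 0.2*16.0 = 3.2
Step 2: y^k = 3.2, reduced costs: (-8.2, 7.8)
  x^k = (3.0, 0.0), subgradient = b - a^T x = -2.0
  y^{k+1} = 3.2 + 0.2*-2.0 = 2.8
Step 3: y^k = 2.8, reduced costs: (-5.8, 8.2)
  x^k = (3.0, 0.0), subgradient = b - a^T x = -2.0
  y^{k+1} = 2.8 + 0.2*-2.0 = 2.4
Step 4: y^k = 2.4, reduced costs: (-3.4, 8.6)
  x^k = (3.0, 0.0), subgradient = b - a^T x = -2.0
  y^{k+1} = 2.4 + 0.2*-2.0 = 2.0
Dual objective at y_4 = 2.0: reduced costs (-1.0, 9.0), box minimizer x = (3.0, 0.0)
g(y_4) = b*y + (c1 - a1*y)*x1 + (c2 - a2*y)*x2 = 16*2.0 + (-1.0)*3.0 + 9.0*0.0 = 32.0 - 3.0 + 0.0 = 29.0


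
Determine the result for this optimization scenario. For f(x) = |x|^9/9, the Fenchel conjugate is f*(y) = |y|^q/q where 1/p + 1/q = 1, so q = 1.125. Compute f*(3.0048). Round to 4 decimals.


The conjugate exponent q satisfies 1/p + 1/q = 1.
p = 9, so q = 9/(9 - 1) = 1.125
|y|^q = 3.0048^1.125 = 3.4478
f*(3.0048) = 3.4478 / 1.125 = 3.0647


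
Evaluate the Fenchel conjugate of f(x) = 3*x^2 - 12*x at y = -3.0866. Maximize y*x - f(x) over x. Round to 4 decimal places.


f*(y) = sup_x {y*x - a*x^2 - b*x} = sup_x {(y-b)*x - a*x^2}
FOC: (y - b) - 2a*x = 0 => x* = (y - b)/(2a)
x* = (-3.0866 + 12)/(2*3) = 1.4856
f*(-3.0866) = (y-b)^2/(4a) = (-3.0866 + 12)^2/(4*3)
= 79.4487/12 = 6.6207


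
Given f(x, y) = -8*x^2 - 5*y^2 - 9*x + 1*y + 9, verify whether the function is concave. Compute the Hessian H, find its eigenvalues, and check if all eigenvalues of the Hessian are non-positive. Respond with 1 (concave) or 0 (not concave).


The Hessian of f(x,y) = -8*x^2 - 5*y^2 - 9*x + 1*y + 9 is:
H = [[-16, 0], [0, -10]]
Trace = -16 - 10 = -26
Determinant = -16*-10 - (0)^2 = 160
Discriminant = (-26)^2 - 4*160 = 36.0
Eigenvalues: lambda_1 = -16.0, lambda_2 = -10.0
The function is concave.

1


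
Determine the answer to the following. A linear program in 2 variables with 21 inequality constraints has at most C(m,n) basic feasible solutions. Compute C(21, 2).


Each vertex corresponds to some choice of n active constraints out of m, so the number of vertices is at most C(m, n) = m! / (n!(m-n)!).
m = 21, n = 2
Numerator: 21 * 20
Denominator: 2! = 2
C(21, 2) = 210
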